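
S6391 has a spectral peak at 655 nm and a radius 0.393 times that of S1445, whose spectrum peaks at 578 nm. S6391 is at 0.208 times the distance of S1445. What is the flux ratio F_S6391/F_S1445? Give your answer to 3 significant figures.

2.16

Wien's law: T_S6391/T_S1445 = λ_S1445/λ_S6391 = 578/655 = 0.8824.
L_S6391/L_S1445 = (R_S6391/R_S1445)²(T_S6391/T_S1445)⁴ = (0.393)²(0.8824)⁴ = 0.09366.
F_S6391/F_S1445 = (L_S6391/L_S1445)/(d_S6391/d_S1445)² = 0.09366/(0.208)² = 2.165.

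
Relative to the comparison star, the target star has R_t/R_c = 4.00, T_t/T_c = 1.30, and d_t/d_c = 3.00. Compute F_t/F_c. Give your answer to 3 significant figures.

5.08

L_t/L_c = (R_t/R_c)²(T_t/T_c)⁴ = (4.00)² × (1.30)⁴ = 45.70.
F_t/F_c = (L_t/L_c)/(d_t/d_c)² = 45.70 / (3.00)² = 5.078.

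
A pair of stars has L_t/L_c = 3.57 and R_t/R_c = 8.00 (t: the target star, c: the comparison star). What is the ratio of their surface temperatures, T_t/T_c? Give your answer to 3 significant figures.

0.486

L ∝ R²T⁴ gives T ∝ (L/R²)^(1/4), so
T_t/T_c = (3.57 / 8.00²)^(1/4) = (0.05578)^(1/4) = 0.4860.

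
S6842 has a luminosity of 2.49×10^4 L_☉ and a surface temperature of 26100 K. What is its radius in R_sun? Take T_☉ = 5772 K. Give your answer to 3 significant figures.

R/R_☉ = √(L/L_☉) / (T/T_☉)² = √(2.49×10^4) / (4.522)²
       = 157.8 / 20.45 = 7.717.

7.72 R_sun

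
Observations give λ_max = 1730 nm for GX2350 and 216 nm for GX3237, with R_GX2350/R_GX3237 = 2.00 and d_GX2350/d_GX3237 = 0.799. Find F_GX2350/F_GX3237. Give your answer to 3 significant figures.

Wien's law: T_GX2350/T_GX3237 = λ_GX3237/λ_GX2350 = 216/1730 = 0.1249.
L_GX2350/L_GX3237 = (R_GX2350/R_GX3237)²(T_GX2350/T_GX3237)⁴ = (2.00)²(0.1249)⁴ = 9.721×10^-4.
F_GX2350/F_GX3237 = (L_GX2350/L_GX3237)/(d_GX2350/d_GX3237)² = 9.721×10^-4/(0.799)² = 0.001523.

0.00152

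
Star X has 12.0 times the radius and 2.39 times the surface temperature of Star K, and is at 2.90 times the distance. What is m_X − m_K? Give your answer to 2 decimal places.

-6.87

L_X/L_K = (12.0)²(2.39)⁴ = 4698.
F_X/F_K = (L_X/L_K)/(d_X/d_K)² = 4698/8.410 = 558.7.
m_X − m_K = −2.5 log₁₀(558.7) = -6.87.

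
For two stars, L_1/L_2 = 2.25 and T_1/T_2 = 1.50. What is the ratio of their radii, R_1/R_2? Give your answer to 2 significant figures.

0.67

L ∝ R²T⁴ gives R ∝ √L / T², so
R_1/R_2 = √(2.25) / (1.50)² = 1.500 / 2.250 = 0.6667.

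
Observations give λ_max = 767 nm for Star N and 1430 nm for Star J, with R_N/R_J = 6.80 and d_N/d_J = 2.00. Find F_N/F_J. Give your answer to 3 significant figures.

140

Wien's law: T_N/T_J = λ_J/λ_N = 1430/767 = 1.864.
L_N/L_J = (R_N/R_J)²(T_N/T_J)⁴ = (6.80)²(1.864)⁴ = 558.7.
F_N/F_J = (L_N/L_J)/(d_N/d_J)² = 558.7/(2.00)² = 139.7.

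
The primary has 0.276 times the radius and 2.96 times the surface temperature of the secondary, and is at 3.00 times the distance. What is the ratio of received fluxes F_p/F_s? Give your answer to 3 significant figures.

L_p/L_s = (R_p/R_s)²(T_p/T_s)⁴ = (0.276)² × (2.96)⁴ = 5.848.
F_p/F_s = (L_p/L_s)/(d_p/d_s)² = 5.848 / (3.00)² = 0.6497.

0.650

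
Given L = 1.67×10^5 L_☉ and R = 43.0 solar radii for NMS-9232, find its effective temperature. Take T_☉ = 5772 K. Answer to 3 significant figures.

T/T_☉ = (L/L_☉)^(1/4) / (R/R_☉)^(1/2)
T = 5772 × (1.67×10^5)^(1/4) / √(43.0) = 5772 × 20.22 / 6.557 = 1.779×10^4 K.

1.78×10^4 K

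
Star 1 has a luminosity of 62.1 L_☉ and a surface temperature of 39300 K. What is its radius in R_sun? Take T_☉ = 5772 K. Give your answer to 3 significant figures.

R/R_☉ = √(L/L_☉) / (T/T_☉)² = √(62.1) / (6.809)²
       = 7.880 / 46.36 = 0.1700.

0.170 R_sun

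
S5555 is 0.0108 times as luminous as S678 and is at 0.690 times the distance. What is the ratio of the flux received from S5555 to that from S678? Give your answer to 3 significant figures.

0.0227

F = L/(4πd²), so F_S5555/F_S678 = (L_S5555/L_S678) / (d_S5555/d_S678)²
= 0.0108 / (0.690)² = 0.0108 / 0.4761 = 0.02268.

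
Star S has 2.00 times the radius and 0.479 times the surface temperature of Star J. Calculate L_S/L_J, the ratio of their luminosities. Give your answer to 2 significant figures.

From the Stefan–Boltzmann law, L ∝ R²T⁴, so
L_S/L_J = (R_S/R_J)² (T_S/T_J)⁴ = (2.00)² × (0.479)⁴ = 4.000 × 0.05264 = 0.2106.

0.21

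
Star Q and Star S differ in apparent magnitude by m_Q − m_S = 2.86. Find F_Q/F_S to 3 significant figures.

F_Q/F_S = 10^(−(m_Q − m_S)/2.5) = 10^(-2.86/2.5) = 10^-1.144 = 0.07178.

0.0718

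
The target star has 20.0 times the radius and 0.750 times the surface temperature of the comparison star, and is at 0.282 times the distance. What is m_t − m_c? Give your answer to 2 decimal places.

-8.00

L_t/L_c = (20.0)²(0.750)⁴ = 126.6.
F_t/F_c = (L_t/L_c)/(d_t/d_c)² = 126.6/0.07952 = 1592.
m_t − m_c = −2.5 log₁₀(1592) = -8.00.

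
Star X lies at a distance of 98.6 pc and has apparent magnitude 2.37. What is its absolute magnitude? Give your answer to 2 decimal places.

-2.60

M = m − 5 log₁₀(d/10 pc) = 2.37 − 5 log₁₀(98.6/10)
  = 2.37 − 5 × 0.994 = 2.37 − 4.97 = -2.60.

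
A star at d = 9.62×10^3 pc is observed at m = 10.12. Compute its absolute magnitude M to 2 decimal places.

-4.80

M = m − 5 log₁₀(d/10 pc) = 10.12 − 5 log₁₀(9.62×10^3/10)
  = 10.12 − 5 × 2.983 = 10.12 − 14.92 = -4.80.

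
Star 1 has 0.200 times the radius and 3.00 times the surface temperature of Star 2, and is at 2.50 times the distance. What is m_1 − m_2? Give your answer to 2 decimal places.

0.71

L_1/L_2 = (0.200)²(3.00)⁴ = 3.240.
F_1/F_2 = (L_1/L_2)/(d_1/d_2)² = 3.240/6.250 = 0.5184.
m_1 − m_2 = −2.5 log₁₀(0.5184) = 0.71.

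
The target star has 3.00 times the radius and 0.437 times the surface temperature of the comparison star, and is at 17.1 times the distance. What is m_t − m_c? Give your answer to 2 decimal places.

7.37

L_t/L_c = (3.00)²(0.437)⁴ = 0.3282.
F_t/F_c = (L_t/L_c)/(d_t/d_c)² = 0.3282/292.4 = 0.001122.
m_t − m_c = −2.5 log₁₀(0.001122) = 7.37.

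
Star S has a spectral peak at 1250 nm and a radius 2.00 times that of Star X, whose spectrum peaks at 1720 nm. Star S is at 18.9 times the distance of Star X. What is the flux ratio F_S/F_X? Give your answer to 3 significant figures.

0.0401

Wien's law: T_S/T_X = λ_X/λ_S = 1720/1250 = 1.376.
L_S/L_X = (R_S/R_X)²(T_S/T_X)⁴ = (2.00)²(1.376)⁴ = 14.34.
F_S/F_X = (L_S/L_X)/(d_S/d_X)² = 14.34/(18.9)² = 0.04014.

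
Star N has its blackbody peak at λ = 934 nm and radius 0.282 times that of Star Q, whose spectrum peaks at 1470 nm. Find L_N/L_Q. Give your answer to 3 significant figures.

Wien's law gives T ∝ 1/λ_max, so T_N/T_Q = λ_Q/λ_N = 1470/934 = 1.574.
Then L ∝ R²T⁴ gives L_N/L_Q = (0.282)² × (1.574)⁴ = 0.07952 × 6.136 = 0.4880.

0.488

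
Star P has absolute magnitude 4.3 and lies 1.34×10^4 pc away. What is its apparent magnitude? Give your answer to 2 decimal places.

19.94

m = M + 5 log₁₀(d/10 pc) = 4.3 + 5 log₁₀(1.34×10^4/10)
  = 4.3 + 5 × 3.127 = 4.3 + 15.64 = 19.94.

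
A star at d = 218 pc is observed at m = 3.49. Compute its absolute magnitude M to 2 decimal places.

-3.20

M = m − 5 log₁₀(d/10 pc) = 3.49 − 5 log₁₀(218/10)
  = 3.49 − 5 × 1.338 = 3.49 − 6.69 = -3.20.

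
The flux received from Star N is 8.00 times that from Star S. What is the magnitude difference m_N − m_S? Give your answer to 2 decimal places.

m_N − m_S = −2.5 log₁₀(F_N/F_S) = −2.5 log₁₀(8.00) = −2.5 × (0.903) = -2.258.

-2.26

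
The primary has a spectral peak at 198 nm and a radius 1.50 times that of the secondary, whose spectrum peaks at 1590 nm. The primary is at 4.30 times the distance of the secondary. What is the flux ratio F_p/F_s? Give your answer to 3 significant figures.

Wien's law: T_p/T_s = λ_s/λ_p = 1590/198 = 8.030.
L_p/L_s = (R_p/R_s)²(T_p/T_s)⁴ = (1.50)²(8.030)⁴ = 9356.
F_p/F_s = (L_p/L_s)/(d_p/d_s)² = 9356/(4.30)² = 506.0.

506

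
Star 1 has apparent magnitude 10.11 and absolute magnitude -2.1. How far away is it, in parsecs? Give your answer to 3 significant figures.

m − M = 5 log₁₀(d/10 pc)
10.11 − (-2.1) = 12.21 = 5 log₁₀(d/10)
d = 10 × 10^(12.21/5) = 10 × 10^2.442 = 2767 pc.

2.77×10^3 pc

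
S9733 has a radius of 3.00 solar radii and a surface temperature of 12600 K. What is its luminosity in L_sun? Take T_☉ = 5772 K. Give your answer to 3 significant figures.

204 L_sun

L/L_☉ = (R/R_☉)² (T/T_☉)⁴ = (3.00)² × (12600/5772)⁴
       = 9.000 × (2.183)⁴ = 9.000 × 22.71 = 204.4.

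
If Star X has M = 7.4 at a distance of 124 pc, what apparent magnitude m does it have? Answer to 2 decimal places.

m = M + 5 log₁₀(d/10 pc) = 7.4 + 5 log₁₀(124/10)
  = 7.4 + 5 × 1.093 = 7.4 + 5.47 = 12.87.

12.87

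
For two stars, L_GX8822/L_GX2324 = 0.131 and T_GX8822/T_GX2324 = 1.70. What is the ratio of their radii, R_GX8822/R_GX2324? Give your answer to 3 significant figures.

0.125

L ∝ R²T⁴ gives R ∝ √L / T², so
R_GX8822/R_GX2324 = √(0.131) / (1.70)² = 0.3619 / 2.890 = 0.1252.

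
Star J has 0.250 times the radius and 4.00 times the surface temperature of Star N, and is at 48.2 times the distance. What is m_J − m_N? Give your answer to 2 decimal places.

5.40

L_J/L_N = (0.250)²(4.00)⁴ = 16.00.
F_J/F_N = (L_J/L_N)/(d_J/d_N)² = 16.00/2323 = 0.006887.
m_J − m_N = −2.5 log₁₀(0.006887) = 5.40.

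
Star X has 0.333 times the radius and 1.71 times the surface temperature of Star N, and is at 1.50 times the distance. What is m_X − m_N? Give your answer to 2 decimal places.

L_X/L_N = (0.333)²(1.71)⁴ = 0.9481.
F_X/F_N = (L_X/L_N)/(d_X/d_N)² = 0.9481/2.250 = 0.4214.
m_X − m_N = −2.5 log₁₀(0.4214) = 0.94.

0.94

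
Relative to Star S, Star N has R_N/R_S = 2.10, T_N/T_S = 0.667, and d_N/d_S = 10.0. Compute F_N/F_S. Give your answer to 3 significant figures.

0.00873

L_N/L_S = (R_N/R_S)²(T_N/T_S)⁴ = (2.10)² × (0.667)⁴ = 0.8729.
F_N/F_S = (L_N/L_S)/(d_N/d_S)² = 0.8729 / (10.0)² = 0.008729.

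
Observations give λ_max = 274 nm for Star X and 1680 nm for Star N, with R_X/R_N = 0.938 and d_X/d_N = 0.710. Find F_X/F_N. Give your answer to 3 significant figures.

2.47×10^3

Wien's law: T_X/T_N = λ_N/λ_X = 1680/274 = 6.131.
L_X/L_N = (R_X/R_N)²(T_X/T_N)⁴ = (0.938)²(6.131)⁴ = 1243.
F_X/F_N = (L_X/L_N)/(d_X/d_N)² = 1243/(0.710)² = 2467.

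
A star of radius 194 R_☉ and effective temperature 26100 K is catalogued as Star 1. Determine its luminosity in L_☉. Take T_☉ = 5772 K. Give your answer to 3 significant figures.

1.57×10^7 L_☉

L/L_☉ = (R/R_☉)² (T/T_☉)⁴ = (194)² × (26100/5772)⁴
       = 3.764×10^4 × (4.522)⁴ = 3.764×10^4 × 418.1 = 1.573×10^7.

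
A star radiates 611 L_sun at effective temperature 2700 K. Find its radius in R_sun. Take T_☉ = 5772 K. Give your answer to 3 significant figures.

R/R_☉ = √(L/L_☉) / (T/T_☉)² = √(611) / (0.4678)²
       = 24.72 / 0.2188 = 113.0.

113 R_sun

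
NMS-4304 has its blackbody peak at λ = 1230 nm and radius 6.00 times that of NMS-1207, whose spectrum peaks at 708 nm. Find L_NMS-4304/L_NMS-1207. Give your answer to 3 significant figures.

3.95

Wien's law gives T ∝ 1/λ_max, so T_NMS-4304/T_NMS-1207 = λ_NMS-1207/λ_NMS-4304 = 708/1230 = 0.5756.
Then L ∝ R²T⁴ gives L_NMS-4304/L_NMS-1207 = (6.00)² × (0.5756)⁴ = 36.00 × 0.1098 = 3.952.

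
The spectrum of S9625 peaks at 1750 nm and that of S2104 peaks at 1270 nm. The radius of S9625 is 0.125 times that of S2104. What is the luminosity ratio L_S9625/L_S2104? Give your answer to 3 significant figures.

Wien's law gives T ∝ 1/λ_max, so T_S9625/T_S2104 = λ_S2104/λ_S9625 = 1270/1750 = 0.7257.
Then L ∝ R²T⁴ gives L_S9625/L_S2104 = (0.125)² × (0.7257)⁴ = 0.01562 × 0.2774 = 0.004334.

0.00433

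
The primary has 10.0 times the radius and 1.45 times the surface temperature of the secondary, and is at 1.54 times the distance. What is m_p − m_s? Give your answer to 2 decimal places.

L_p/L_s = (10.0)²(1.45)⁴ = 442.1.
F_p/F_s = (L_p/L_s)/(d_p/d_s)² = 442.1/2.372 = 186.4.
m_p − m_s = −2.5 log₁₀(186.4) = -5.68.

-5.68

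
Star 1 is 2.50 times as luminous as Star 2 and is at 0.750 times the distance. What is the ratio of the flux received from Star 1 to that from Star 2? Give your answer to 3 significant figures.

F = L/(4πd²), so F_1/F_2 = (L_1/L_2) / (d_1/d_2)²
= 2.50 / (0.750)² = 2.50 / 0.5625 = 4.444.

4.44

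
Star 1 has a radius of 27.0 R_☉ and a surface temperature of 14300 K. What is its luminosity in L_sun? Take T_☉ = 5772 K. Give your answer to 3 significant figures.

2.75×10^4 L_sun

L/L_☉ = (R/R_☉)² (T/T_☉)⁴ = (27.0)² × (14300/5772)⁴
       = 729.0 × (2.477)⁴ = 729.0 × 37.67 = 2.746×10^4.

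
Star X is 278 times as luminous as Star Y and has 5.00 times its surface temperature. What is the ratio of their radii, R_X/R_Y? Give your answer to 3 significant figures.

0.667

L ∝ R²T⁴ gives R ∝ √L / T², so
R_X/R_Y = √(278) / (5.00)² = 16.67 / 25.00 = 0.6669.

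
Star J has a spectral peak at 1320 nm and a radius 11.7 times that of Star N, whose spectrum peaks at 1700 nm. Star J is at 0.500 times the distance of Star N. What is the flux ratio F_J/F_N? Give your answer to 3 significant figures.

1.51×10^3

Wien's law: T_J/T_N = λ_N/λ_J = 1700/1320 = 1.288.
L_J/L_N = (R_J/R_N)²(T_J/T_N)⁴ = (11.7)²(1.288)⁴ = 376.6.
F_J/F_N = (L_J/L_N)/(d_J/d_N)² = 376.6/(0.500)² = 1506.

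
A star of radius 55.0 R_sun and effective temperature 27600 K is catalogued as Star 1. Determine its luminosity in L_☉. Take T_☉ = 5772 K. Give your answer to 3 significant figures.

L/L_☉ = (R/R_☉)² (T/T_☉)⁴ = (55.0)² × (27600/5772)⁴
       = 3025 × (4.782)⁴ = 3025 × 522.8 = 1.581×10^6.

1.58×10^6 L_☉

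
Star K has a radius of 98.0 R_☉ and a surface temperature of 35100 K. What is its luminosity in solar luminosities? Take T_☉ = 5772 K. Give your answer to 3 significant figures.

1.31×10^7 solar luminosities

L/L_☉ = (R/R_☉)² (T/T_☉)⁴ = (98.0)² × (35100/5772)⁴
       = 9604 × (6.081)⁴ = 9604 × 1367 = 1.313×10^7.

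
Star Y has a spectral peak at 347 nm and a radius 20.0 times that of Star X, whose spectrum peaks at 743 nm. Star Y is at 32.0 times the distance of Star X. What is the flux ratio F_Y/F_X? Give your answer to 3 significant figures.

8.21

Wien's law: T_Y/T_X = λ_X/λ_Y = 743/347 = 2.141.
L_Y/L_X = (R_Y/R_X)²(T_Y/T_X)⁴ = (20.0)²(2.141)⁴ = 8408.
F_Y/F_X = (L_Y/L_X)/(d_Y/d_X)² = 8408/(32.0)² = 8.211.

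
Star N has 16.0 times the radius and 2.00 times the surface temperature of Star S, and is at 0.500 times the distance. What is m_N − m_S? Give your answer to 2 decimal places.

L_N/L_S = (16.0)²(2.00)⁴ = 4096.
F_N/F_S = (L_N/L_S)/(d_N/d_S)² = 4096/0.2500 = 1.638×10^4.
m_N − m_S = −2.5 log₁₀(1.638×10^4) = -10.54.

-10.54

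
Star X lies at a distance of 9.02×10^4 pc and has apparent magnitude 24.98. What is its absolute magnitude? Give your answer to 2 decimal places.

5.20

M = m − 5 log₁₀(d/10 pc) = 24.98 − 5 log₁₀(9.02×10^4/10)
  = 24.98 − 5 × 3.955 = 24.98 − 19.78 = 5.20.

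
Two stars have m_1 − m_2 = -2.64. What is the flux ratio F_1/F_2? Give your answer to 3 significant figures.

F_1/F_2 = 10^(−(m_1 − m_2)/2.5) = 10^(2.64/2.5) = 10^1.056 = 11.38.

11.4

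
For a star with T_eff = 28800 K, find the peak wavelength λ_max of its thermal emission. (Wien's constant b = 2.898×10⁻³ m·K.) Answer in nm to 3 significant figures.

101 nm

λ_max = b/T = 2.898×10⁻³ / 28800 = 1.01×10^-7 m = 100.6 nm.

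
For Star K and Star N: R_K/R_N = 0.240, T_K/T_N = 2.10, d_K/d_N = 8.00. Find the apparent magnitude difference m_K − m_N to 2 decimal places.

L_K/L_N = (0.240)²(2.10)⁴ = 1.120.
F_K/F_N = (L_K/L_N)/(d_K/d_N)² = 1.120/64.00 = 0.01750.
m_K − m_N = −2.5 log₁₀(0.01750) = 4.39.

4.39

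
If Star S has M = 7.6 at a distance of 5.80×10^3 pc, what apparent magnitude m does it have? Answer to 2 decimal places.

21.42

m = M + 5 log₁₀(d/10 pc) = 7.6 + 5 log₁₀(5.80×10^3/10)
  = 7.6 + 5 × 2.763 = 7.6 + 13.82 = 21.42.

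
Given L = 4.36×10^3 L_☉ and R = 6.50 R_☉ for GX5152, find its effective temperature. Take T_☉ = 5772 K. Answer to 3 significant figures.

1.84×10^4 K

T/T_☉ = (L/L_☉)^(1/4) / (R/R_☉)^(1/2)
T = 5772 × (4.36×10^3)^(1/4) / √(6.50) = 5772 × 8.126 / 2.550 = 1.840×10^4 K.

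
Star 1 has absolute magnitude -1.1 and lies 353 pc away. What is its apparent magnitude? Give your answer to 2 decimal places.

m = M + 5 log₁₀(d/10 pc) = -1.1 + 5 log₁₀(353/10)
  = -1.1 + 5 × 1.548 = -1.1 + 7.74 = 6.64.

6.64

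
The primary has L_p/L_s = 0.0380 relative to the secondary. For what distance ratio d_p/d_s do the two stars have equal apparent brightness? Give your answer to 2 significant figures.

Equal flux requires L_p/d_p² = L_s/d_s², so d_p/d_s = √(L_p/L_s)
= √(0.0380) = 0.1949.

0.19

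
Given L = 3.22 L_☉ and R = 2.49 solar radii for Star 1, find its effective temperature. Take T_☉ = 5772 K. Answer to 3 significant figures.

T/T_☉ = (L/L_☉)^(1/4) / (R/R_☉)^(1/2)
T = 5772 × (3.22)^(1/4) / √(2.49) = 5772 × 1.340 / 1.578 = 4900 K.

4.90×10^3 K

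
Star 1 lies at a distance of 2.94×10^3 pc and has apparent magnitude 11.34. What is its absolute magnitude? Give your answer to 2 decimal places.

-1.00

M = m − 5 log₁₀(d/10 pc) = 11.34 − 5 log₁₀(2.94×10^3/10)
  = 11.34 − 5 × 2.468 = 11.34 − 12.34 = -1.00.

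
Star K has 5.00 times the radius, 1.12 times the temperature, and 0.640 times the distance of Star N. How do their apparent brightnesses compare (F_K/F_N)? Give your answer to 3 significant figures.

96.0

L_K/L_N = (R_K/R_N)²(T_K/T_N)⁴ = (5.00)² × (1.12)⁴ = 39.34.
F_K/F_N = (L_K/L_N)/(d_K/d_N)² = 39.34 / (0.640)² = 96.04.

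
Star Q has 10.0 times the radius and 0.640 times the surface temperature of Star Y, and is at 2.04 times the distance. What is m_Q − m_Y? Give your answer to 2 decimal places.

-1.51

L_Q/L_Y = (10.0)²(0.640)⁴ = 16.78.
F_Q/F_Y = (L_Q/L_Y)/(d_Q/d_Y)² = 16.78/4.162 = 4.031.
m_Q − m_Y = −2.5 log₁₀(4.031) = -1.51.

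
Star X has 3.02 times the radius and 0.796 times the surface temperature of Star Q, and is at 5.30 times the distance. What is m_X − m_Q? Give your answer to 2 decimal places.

2.21

L_X/L_Q = (3.02)²(0.796)⁴ = 3.662.
F_X/F_Q = (L_X/L_Q)/(d_X/d_Q)² = 3.662/28.09 = 0.1304.
m_X − m_Q = −2.5 log₁₀(0.1304) = 2.21.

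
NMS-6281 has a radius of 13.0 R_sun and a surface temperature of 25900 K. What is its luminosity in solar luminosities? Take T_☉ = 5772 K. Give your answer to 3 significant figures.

6.85×10^4 solar luminosities

L/L_☉ = (R/R_☉)² (T/T_☉)⁴ = (13.0)² × (25900/5772)⁴
       = 169.0 × (4.487)⁴ = 169.0 × 405.4 = 6.851×10^4.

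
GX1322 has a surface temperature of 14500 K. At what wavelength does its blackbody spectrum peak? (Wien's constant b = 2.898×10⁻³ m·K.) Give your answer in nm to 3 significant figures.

λ_max = b/T = 2.898×10⁻³ / 14500 = 2.00×10^-7 m = 199.9 nm.

200 nm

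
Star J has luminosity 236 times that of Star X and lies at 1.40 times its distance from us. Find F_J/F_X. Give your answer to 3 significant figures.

120

F = L/(4πd²), so F_J/F_X = (L_J/L_X) / (d_J/d_X)²
= 236 / (1.40)² = 236 / 1.960 = 120.4.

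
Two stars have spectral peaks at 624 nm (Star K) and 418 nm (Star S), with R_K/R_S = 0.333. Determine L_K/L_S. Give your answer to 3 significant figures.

0.0223

Wien's law gives T ∝ 1/λ_max, so T_K/T_S = λ_S/λ_K = 418/624 = 0.6699.
Then L ∝ R²T⁴ gives L_K/L_S = (0.333)² × (0.6699)⁴ = 0.1109 × 0.2014 = 0.02233.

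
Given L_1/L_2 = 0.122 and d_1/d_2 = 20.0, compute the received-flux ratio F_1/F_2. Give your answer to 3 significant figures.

F = L/(4πd²), so F_1/F_2 = (L_1/L_2) / (d_1/d_2)²
= 0.122 / (20.0)² = 0.122 / 400.0 = 3.050×10^-4.

3.05×10^-4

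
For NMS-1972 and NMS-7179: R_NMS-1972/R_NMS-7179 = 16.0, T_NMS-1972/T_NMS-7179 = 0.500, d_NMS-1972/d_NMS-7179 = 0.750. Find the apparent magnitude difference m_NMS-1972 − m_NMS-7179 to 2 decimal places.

-3.63

L_NMS-1972/L_NMS-7179 = (16.0)²(0.500)⁴ = 16.00.
F_NMS-1972/F_NMS-7179 = (L_NMS-1972/L_NMS-7179)/(d_NMS-1972/d_NMS-7179)² = 16.00/0.5625 = 28.44.
m_NMS-1972 − m_NMS-7179 = −2.5 log₁₀(28.44) = -3.63.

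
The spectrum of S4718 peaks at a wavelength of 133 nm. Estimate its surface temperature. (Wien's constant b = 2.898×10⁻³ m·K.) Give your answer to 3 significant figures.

T = b/λ_max = 2.898×10⁻³ / (133×10⁻⁹) = 2.179×10^4 K.

2.18×10^4 K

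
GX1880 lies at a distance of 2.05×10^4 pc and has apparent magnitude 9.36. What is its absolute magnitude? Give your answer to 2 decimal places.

-7.20

M = m − 5 log₁₀(d/10 pc) = 9.36 − 5 log₁₀(2.05×10^4/10)
  = 9.36 − 5 × 3.312 = 9.36 − 16.56 = -7.20.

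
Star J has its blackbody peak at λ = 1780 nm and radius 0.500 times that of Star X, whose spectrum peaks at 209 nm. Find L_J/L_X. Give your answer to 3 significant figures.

4.75×10^-5

Wien's law gives T ∝ 1/λ_max, so T_J/T_X = λ_X/λ_J = 209/1780 = 0.1174.
Then L ∝ R²T⁴ gives L_J/L_X = (0.500)² × (0.1174)⁴ = 0.2500 × 1.901×10^-4 = 4.752×10^-5.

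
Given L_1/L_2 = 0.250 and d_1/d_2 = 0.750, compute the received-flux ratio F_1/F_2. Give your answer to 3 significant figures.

0.444

F = L/(4πd²), so F_1/F_2 = (L_1/L_2) / (d_1/d_2)²
= 0.250 / (0.750)² = 0.250 / 0.5625 = 0.4444.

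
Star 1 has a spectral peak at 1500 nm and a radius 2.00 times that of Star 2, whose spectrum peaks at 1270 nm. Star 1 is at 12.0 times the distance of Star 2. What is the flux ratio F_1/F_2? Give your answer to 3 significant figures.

Wien's law: T_1/T_2 = λ_2/λ_1 = 1270/1500 = 0.8467.
L_1/L_2 = (R_1/R_2)²(T_1/T_2)⁴ = (2.00)²(0.8467)⁴ = 2.055.
F_1/F_2 = (L_1/L_2)/(d_1/d_2)² = 2.055/(12.0)² = 0.01427.

0.0143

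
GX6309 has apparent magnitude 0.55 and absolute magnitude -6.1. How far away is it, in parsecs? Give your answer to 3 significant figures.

214 pc

m − M = 5 log₁₀(d/10 pc)
0.55 − (-6.1) = 6.65 = 5 log₁₀(d/10)
d = 10 × 10^(6.65/5) = 10 × 10^1.330 = 213.8 pc.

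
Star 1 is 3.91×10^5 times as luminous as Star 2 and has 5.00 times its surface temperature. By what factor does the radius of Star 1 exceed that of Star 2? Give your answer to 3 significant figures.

L ∝ R²T⁴ gives R ∝ √L / T², so
R_1/R_2 = √(3.91×10^5) / (5.00)² = 625.3 / 25.00 = 25.01.

25.0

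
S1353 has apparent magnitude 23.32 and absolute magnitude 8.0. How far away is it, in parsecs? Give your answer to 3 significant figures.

m − M = 5 log₁₀(d/10 pc)
23.32 − (8.0) = 15.32 = 5 log₁₀(d/10)
d = 10 × 10^(15.32/5) = 10 × 10^3.064 = 1.159×10^4 pc.

1.16×10^4 pc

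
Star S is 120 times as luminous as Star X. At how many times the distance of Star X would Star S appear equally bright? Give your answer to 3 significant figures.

Equal flux requires L_S/d_S² = L_X/d_X², so d_S/d_X = √(L_S/L_X)
= √(120) = 10.95.

11.0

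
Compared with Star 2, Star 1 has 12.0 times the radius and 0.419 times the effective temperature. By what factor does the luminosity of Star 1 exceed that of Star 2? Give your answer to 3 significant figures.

From the Stefan–Boltzmann law, L ∝ R²T⁴, so
L_1/L_2 = (R_1/R_2)² (T_1/T_2)⁴ = (12.0)² × (0.419)⁴ = 144.0 × 0.03082 = 4.438.

4.44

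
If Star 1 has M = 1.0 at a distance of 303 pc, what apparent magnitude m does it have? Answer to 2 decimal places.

8.41

m = M + 5 log₁₀(d/10 pc) = 1.0 + 5 log₁₀(303/10)
  = 1.0 + 5 × 1.481 = 1.0 + 7.41 = 8.41.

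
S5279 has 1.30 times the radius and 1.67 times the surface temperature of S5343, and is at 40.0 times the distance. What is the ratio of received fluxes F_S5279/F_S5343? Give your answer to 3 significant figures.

0.00822

L_S5279/L_S5343 = (R_S5279/R_S5343)²(T_S5279/T_S5343)⁴ = (1.30)² × (1.67)⁴ = 13.14.
F_S5279/F_S5343 = (L_S5279/L_S5343)/(d_S5279/d_S5343)² = 13.14 / (40.0)² = 0.008215.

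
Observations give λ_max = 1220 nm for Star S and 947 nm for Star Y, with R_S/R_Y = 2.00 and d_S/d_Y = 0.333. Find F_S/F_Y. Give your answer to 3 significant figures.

Wien's law: T_S/T_Y = λ_Y/λ_S = 947/1220 = 0.7762.
L_S/L_Y = (R_S/R_Y)²(T_S/T_Y)⁴ = (2.00)²(0.7762)⁴ = 1.452.
F_S/F_Y = (L_S/L_Y)/(d_S/d_Y)² = 1.452/(0.333)² = 13.10.

13.1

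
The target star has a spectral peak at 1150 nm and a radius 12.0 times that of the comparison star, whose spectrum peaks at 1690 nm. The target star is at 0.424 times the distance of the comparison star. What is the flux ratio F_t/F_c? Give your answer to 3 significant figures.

3.74×10^3

Wien's law: T_t/T_c = λ_c/λ_t = 1690/1150 = 1.470.
L_t/L_c = (R_t/R_c)²(T_t/T_c)⁴ = (12.0)²(1.470)⁴ = 671.6.
F_t/F_c = (L_t/L_c)/(d_t/d_c)² = 671.6/(0.424)² = 3736.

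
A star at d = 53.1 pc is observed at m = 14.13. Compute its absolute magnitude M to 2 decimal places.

M = m − 5 log₁₀(d/10 pc) = 14.13 − 5 log₁₀(53.1/10)
  = 14.13 − 5 × 0.725 = 14.13 − 3.63 = 10.50.

10.50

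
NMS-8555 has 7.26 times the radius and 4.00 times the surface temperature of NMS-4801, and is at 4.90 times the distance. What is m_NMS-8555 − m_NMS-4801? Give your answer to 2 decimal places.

-6.87

L_NMS-8555/L_NMS-4801 = (7.26)²(4.00)⁴ = 1.349×10^4.
F_NMS-8555/F_NMS-4801 = (L_NMS-8555/L_NMS-4801)/(d_NMS-8555/d_NMS-4801)² = 1.349×10^4/24.01 = 562.0.
m_NMS-8555 − m_NMS-4801 = −2.5 log₁₀(562.0) = -6.87.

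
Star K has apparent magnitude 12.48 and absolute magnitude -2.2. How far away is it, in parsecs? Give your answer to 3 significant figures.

m − M = 5 log₁₀(d/10 pc)
12.48 − (-2.2) = 14.68 = 5 log₁₀(d/10)
d = 10 × 10^(14.68/5) = 10 × 10^2.936 = 8630 pc.

8.63×10^3 pc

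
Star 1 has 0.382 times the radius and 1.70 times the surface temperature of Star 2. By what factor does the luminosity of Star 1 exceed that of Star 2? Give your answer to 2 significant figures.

From the Stefan–Boltzmann law, L ∝ R²T⁴, so
L_1/L_2 = (R_1/R_2)² (T_1/T_2)⁴ = (0.382)² × (1.70)⁴ = 0.1459 × 8.352 = 1.219.

1.2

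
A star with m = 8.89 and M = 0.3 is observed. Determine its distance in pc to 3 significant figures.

m − M = 5 log₁₀(d/10 pc)
8.89 − (0.3) = 8.59 = 5 log₁₀(d/10)
d = 10 × 10^(8.59/5) = 10 × 10^1.718 = 522.4 pc.

522 pc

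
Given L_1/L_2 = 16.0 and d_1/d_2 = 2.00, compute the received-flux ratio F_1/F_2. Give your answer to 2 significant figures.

F = L/(4πd²), so F_1/F_2 = (L_1/L_2) / (d_1/d_2)²
= 16.0 / (2.00)² = 16.0 / 4.000 = 4.000.

4.0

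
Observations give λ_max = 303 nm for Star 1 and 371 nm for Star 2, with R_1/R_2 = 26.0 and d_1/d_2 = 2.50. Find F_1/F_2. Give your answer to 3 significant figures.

Wien's law: T_1/T_2 = λ_2/λ_1 = 371/303 = 1.224.
L_1/L_2 = (R_1/R_2)²(T_1/T_2)⁴ = (26.0)²(1.224)⁴ = 1519.
F_1/F_2 = (L_1/L_2)/(d_1/d_2)² = 1519/(2.50)² = 243.1.

243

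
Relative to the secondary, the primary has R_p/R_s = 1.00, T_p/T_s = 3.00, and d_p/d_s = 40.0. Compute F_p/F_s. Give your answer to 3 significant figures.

0.0506

L_p/L_s = (R_p/R_s)²(T_p/T_s)⁴ = (1.00)² × (3.00)⁴ = 81.00.
F_p/F_s = (L_p/L_s)/(d_p/d_s)² = 81.00 / (40.0)² = 0.05063.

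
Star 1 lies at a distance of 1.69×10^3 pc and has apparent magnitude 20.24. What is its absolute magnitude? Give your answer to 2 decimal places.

9.10

M = m − 5 log₁₀(d/10 pc) = 20.24 − 5 log₁₀(1.69×10^3/10)
  = 20.24 − 5 × 2.228 = 20.24 − 11.14 = 9.10.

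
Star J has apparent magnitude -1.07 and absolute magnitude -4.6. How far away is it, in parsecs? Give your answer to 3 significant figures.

50.8 pc

m − M = 5 log₁₀(d/10 pc)
-1.07 − (-4.6) = 3.53 = 5 log₁₀(d/10)
d = 10 × 10^(3.53/5) = 10 × 10^0.706 = 50.82 pc.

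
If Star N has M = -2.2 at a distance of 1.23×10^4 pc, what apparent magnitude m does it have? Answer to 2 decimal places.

m = M + 5 log₁₀(d/10 pc) = -2.2 + 5 log₁₀(1.23×10^4/10)
  = -2.2 + 5 × 3.090 = -2.2 + 15.45 = 13.25.

13.25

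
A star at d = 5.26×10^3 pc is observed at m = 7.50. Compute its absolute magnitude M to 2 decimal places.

-6.10

M = m − 5 log₁₀(d/10 pc) = 7.50 − 5 log₁₀(5.26×10^3/10)
  = 7.50 − 5 × 2.721 = 7.50 − 13.60 = -6.10.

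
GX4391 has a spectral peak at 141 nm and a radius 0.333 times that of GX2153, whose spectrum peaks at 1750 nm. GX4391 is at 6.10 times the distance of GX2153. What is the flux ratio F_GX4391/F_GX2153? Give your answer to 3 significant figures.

70.7

Wien's law: T_GX4391/T_GX2153 = λ_GX2153/λ_GX4391 = 1750/141 = 12.41.
L_GX4391/L_GX2153 = (R_GX4391/R_GX2153)²(T_GX4391/T_GX2153)⁴ = (0.333)²(12.41)⁴ = 2631.
F_GX4391/F_GX2153 = (L_GX4391/L_GX2153)/(d_GX4391/d_GX2153)² = 2631/(6.10)² = 70.71.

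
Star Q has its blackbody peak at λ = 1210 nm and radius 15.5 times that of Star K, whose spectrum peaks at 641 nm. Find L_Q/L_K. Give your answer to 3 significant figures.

Wien's law gives T ∝ 1/λ_max, so T_Q/T_K = λ_K/λ_Q = 641/1210 = 0.5298.
Then L ∝ R²T⁴ gives L_Q/L_K = (15.5)² × (0.5298)⁴ = 240.2 × 0.07876 = 18.92.

18.9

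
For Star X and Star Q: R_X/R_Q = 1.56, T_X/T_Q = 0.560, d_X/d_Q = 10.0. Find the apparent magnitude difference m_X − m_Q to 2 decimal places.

6.55

L_X/L_Q = (1.56)²(0.560)⁴ = 0.2393.
F_X/F_Q = (L_X/L_Q)/(d_X/d_Q)² = 0.2393/100.0 = 0.002393.
m_X − m_Q = −2.5 log₁₀(0.002393) = 6.55.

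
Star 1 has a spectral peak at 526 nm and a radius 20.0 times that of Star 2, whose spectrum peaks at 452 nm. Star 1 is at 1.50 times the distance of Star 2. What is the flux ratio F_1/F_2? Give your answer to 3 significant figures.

96.9

Wien's law: T_1/T_2 = λ_2/λ_1 = 452/526 = 0.8593.
L_1/L_2 = (R_1/R_2)²(T_1/T_2)⁴ = (20.0)²(0.8593)⁴ = 218.1.
F_1/F_2 = (L_1/L_2)/(d_1/d_2)² = 218.1/(1.50)² = 96.94.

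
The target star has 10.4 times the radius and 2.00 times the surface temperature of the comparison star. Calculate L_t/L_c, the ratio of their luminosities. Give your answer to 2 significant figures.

1.7×10^3

From the Stefan–Boltzmann law, L ∝ R²T⁴, so
L_t/L_c = (R_t/R_c)² (T_t/T_c)⁴ = (10.4)² × (2.00)⁴ = 108.2 × 16.00 = 1731.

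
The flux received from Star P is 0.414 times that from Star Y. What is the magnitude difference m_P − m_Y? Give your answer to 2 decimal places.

0.96

m_P − m_Y = −2.5 log₁₀(F_P/F_Y) = −2.5 log₁₀(0.414) = −2.5 × (-0.383) = 0.957.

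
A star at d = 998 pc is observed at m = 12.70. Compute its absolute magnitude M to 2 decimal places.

M = m − 5 log₁₀(d/10 pc) = 12.70 − 5 log₁₀(998/10)
  = 12.70 − 5 × 1.999 = 12.70 − 10.00 = 2.70.

2.70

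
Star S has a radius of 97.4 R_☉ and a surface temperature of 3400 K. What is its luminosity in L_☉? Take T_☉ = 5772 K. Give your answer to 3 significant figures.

1.14×10^3 L_☉

L/L_☉ = (R/R_☉)² (T/T_☉)⁴ = (97.4)² × (3400/5772)⁴
       = 9487 × (0.5891)⁴ = 9487 × 0.1204 = 1142.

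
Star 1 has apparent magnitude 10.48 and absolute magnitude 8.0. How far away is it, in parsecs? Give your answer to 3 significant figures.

31.3 pc

m − M = 5 log₁₀(d/10 pc)
10.48 − (8.0) = 2.48 = 5 log₁₀(d/10)
d = 10 × 10^(2.48/5) = 10 × 10^0.496 = 31.33 pc.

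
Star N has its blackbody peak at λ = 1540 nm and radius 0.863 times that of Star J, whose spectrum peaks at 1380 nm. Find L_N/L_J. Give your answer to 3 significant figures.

Wien's law gives T ∝ 1/λ_max, so T_N/T_J = λ_J/λ_N = 1380/1540 = 0.8961.
Then L ∝ R²T⁴ gives L_N/L_J = (0.863)² × (0.8961)⁴ = 0.7448 × 0.6448 = 0.4802.

0.480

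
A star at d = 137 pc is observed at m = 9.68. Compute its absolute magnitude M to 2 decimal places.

M = m − 5 log₁₀(d/10 pc) = 9.68 − 5 log₁₀(137/10)
  = 9.68 − 5 × 1.137 = 9.68 − 5.68 = 4.00.

4.00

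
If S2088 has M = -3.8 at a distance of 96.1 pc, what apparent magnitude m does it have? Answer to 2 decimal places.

m = M + 5 log₁₀(d/10 pc) = -3.8 + 5 log₁₀(96.1/10)
  = -3.8 + 5 × 0.983 = -3.8 + 4.91 = 1.11.

1.11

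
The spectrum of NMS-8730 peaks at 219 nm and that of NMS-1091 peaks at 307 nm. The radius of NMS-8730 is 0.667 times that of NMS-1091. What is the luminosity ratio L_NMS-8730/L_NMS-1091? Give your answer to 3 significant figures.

Wien's law gives T ∝ 1/λ_max, so T_NMS-8730/T_NMS-1091 = λ_NMS-1091/λ_NMS-8730 = 307/219 = 1.402.
Then L ∝ R²T⁴ gives L_NMS-8730/L_NMS-1091 = (0.667)² × (1.402)⁴ = 0.4449 × 3.862 = 1.718.

1.72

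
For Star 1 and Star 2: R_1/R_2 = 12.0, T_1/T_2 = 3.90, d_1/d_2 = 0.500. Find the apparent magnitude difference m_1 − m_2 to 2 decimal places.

-12.81

L_1/L_2 = (12.0)²(3.90)⁴ = 3.331×10^4.
F_1/F_2 = (L_1/L_2)/(d_1/d_2)² = 3.331×10^4/0.2500 = 1.333×10^5.
m_1 − m_2 = −2.5 log₁₀(1.333×10^5) = -12.81.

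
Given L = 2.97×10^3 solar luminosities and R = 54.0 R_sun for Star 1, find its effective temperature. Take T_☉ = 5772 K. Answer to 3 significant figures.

5.80×10^3 K

T/T_☉ = (L/L_☉)^(1/4) / (R/R_☉)^(1/2)
T = 5772 × (2.97×10^3)^(1/4) / √(54.0) = 5772 × 7.382 / 7.348 = 5799 K.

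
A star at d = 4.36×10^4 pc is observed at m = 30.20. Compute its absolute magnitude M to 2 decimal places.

12.00

M = m − 5 log₁₀(d/10 pc) = 30.20 − 5 log₁₀(4.36×10^4/10)
  = 30.20 − 5 × 3.639 = 30.20 − 18.20 = 12.00.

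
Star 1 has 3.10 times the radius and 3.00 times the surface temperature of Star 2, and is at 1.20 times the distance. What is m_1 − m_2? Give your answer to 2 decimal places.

-6.83

L_1/L_2 = (3.10)²(3.00)⁴ = 778.4.
F_1/F_2 = (L_1/L_2)/(d_1/d_2)² = 778.4/1.440 = 540.6.
m_1 − m_2 = −2.5 log₁₀(540.6) = -6.83.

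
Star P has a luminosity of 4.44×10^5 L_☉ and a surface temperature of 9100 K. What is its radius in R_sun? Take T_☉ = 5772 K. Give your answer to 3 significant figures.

R/R_☉ = √(L/L_☉) / (T/T_☉)² = √(4.44×10^5) / (1.577)²
       = 666.3 / 2.486 = 268.1.

268 R_sun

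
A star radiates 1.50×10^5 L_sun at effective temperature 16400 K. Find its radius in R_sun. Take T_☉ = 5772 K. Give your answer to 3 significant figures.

R/R_☉ = √(L/L_☉) / (T/T_☉)² = √(1.50×10^5) / (2.841)²
       = 387.3 / 8.073 = 47.97.

48.0 R_sun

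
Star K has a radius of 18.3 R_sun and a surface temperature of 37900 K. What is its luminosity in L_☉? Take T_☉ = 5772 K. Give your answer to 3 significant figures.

6.23×10^5 L_☉

L/L_☉ = (R/R_☉)² (T/T_☉)⁴ = (18.3)² × (37900/5772)⁴
       = 334.9 × (6.566)⁴ = 334.9 × 1859 = 6.225×10^5.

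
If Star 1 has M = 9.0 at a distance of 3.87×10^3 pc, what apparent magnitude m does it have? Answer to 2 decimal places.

21.94

m = M + 5 log₁₀(d/10 pc) = 9.0 + 5 log₁₀(3.87×10^3/10)
  = 9.0 + 5 × 2.588 = 9.0 + 12.94 = 21.94.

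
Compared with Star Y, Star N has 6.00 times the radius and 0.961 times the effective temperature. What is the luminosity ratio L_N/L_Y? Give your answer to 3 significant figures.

30.7

From the Stefan–Boltzmann law, L ∝ R²T⁴, so
L_N/L_Y = (R_N/R_Y)² (T_N/T_Y)⁴ = (6.00)² × (0.961)⁴ = 36.00 × 0.8529 = 30.70.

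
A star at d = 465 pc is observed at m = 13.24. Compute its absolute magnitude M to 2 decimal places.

M = m − 5 log₁₀(d/10 pc) = 13.24 − 5 log₁₀(465/10)
  = 13.24 − 5 × 1.667 = 13.24 − 8.34 = 4.90.

4.90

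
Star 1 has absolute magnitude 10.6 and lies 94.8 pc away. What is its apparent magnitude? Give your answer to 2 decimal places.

15.48

m = M + 5 log₁₀(d/10 pc) = 10.6 + 5 log₁₀(94.8/10)
  = 10.6 + 5 × 0.977 = 10.6 + 4.88 = 15.48.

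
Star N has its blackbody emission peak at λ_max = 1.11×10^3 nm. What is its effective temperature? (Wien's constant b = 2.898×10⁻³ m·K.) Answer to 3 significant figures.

T = b/λ_max = 2.898×10⁻³ / (1.11×10^3×10⁻⁹) = 2611 K.

2.61×10^3 K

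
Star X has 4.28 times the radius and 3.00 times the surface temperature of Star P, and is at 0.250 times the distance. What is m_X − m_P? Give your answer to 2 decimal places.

-10.94

L_X/L_P = (4.28)²(3.00)⁴ = 1484.
F_X/F_P = (L_X/L_P)/(d_X/d_P)² = 1484/0.06250 = 2.374×10^4.
m_X − m_P = −2.5 log₁₀(2.374×10^4) = -10.94.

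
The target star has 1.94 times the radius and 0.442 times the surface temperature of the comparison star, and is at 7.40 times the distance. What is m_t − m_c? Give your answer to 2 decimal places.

6.45

L_t/L_c = (1.94)²(0.442)⁴ = 0.1436.
F_t/F_c = (L_t/L_c)/(d_t/d_c)² = 0.1436/54.76 = 0.002623.
m_t − m_c = −2.5 log₁₀(0.002623) = 6.45.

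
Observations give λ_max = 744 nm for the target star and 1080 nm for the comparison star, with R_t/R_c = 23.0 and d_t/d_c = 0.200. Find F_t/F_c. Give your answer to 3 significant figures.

5.87×10^4

Wien's law: T_t/T_c = λ_c/λ_t = 1080/744 = 1.452.
L_t/L_c = (R_t/R_c)²(T_t/T_c)⁴ = (23.0)²(1.452)⁴ = 2349.
F_t/F_c = (L_t/L_c)/(d_t/d_c)² = 2349/(0.200)² = 5.872×10^4.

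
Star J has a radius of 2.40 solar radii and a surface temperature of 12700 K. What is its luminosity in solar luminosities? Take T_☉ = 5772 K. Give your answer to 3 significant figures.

L/L_☉ = (R/R_☉)² (T/T_☉)⁴ = (2.40)² × (12700/5772)⁴
       = 5.760 × (2.200)⁴ = 5.760 × 23.44 = 135.0.

135 solar luminosities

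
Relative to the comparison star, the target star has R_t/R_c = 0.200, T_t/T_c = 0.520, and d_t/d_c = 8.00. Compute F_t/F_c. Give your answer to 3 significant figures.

4.57×10^-5

L_t/L_c = (R_t/R_c)²(T_t/T_c)⁴ = (0.200)² × (0.520)⁴ = 0.002925.
F_t/F_c = (L_t/L_c)/(d_t/d_c)² = 0.002925 / (8.00)² = 4.570×10^-5.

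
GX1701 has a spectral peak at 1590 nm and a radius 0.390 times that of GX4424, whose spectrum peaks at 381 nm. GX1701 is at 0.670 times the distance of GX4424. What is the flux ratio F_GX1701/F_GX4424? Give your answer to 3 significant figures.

0.00112

Wien's law: T_GX1701/T_GX4424 = λ_GX4424/λ_GX1701 = 381/1590 = 0.2396.
L_GX1701/L_GX4424 = (R_GX1701/R_GX4424)²(T_GX1701/T_GX4424)⁴ = (0.390)²(0.2396)⁴ = 5.015×10^-4.
F_GX1701/F_GX4424 = (L_GX1701/L_GX4424)/(d_GX1701/d_GX4424)² = 5.015×10^-4/(0.670)² = 0.001117.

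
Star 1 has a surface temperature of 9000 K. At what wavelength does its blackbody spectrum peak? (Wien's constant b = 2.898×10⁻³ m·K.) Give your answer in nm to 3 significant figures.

322 nm

λ_max = b/T = 2.898×10⁻³ / 9000 = 3.22×10^-7 m = 322.0 nm.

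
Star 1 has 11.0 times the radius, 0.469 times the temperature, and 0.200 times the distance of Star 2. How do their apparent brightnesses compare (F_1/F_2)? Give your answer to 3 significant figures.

L_1/L_2 = (R_1/R_2)²(T_1/T_2)⁴ = (11.0)² × (0.469)⁴ = 5.854.
F_1/F_2 = (L_1/L_2)/(d_1/d_2)² = 5.854 / (0.200)² = 146.4.

146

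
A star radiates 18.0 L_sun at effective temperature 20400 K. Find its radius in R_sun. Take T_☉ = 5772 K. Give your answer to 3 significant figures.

R/R_☉ = √(L/L_☉) / (T/T_☉)² = √(18.0) / (3.534)²
       = 4.243 / 12.49 = 0.3396.

0.340 R_sun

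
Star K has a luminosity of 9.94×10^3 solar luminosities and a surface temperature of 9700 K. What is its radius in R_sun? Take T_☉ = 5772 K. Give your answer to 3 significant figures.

R/R_☉ = √(L/L_☉) / (T/T_☉)² = √(9.94×10^3) / (1.681)²
       = 99.70 / 2.824 = 35.30.

35.3 R_sun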